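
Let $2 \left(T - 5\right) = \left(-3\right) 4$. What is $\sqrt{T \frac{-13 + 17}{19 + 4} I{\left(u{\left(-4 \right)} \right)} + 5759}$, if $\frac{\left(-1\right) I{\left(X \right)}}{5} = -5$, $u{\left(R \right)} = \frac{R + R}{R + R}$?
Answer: $\frac{\sqrt{3044211}}{23} \approx 75.859$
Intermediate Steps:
$u{\left(R \right)} = 1$ ($u{\left(R \right)} = \frac{2 R}{2 R} = 2 R \frac{1}{2 R} = 1$)
$I{\left(X \right)} = 25$ ($I{\left(X \right)} = \left(-5\right) \left(-5\right) = 25$)
$T = -1$ ($T = 5 + \frac{\left(-3\right) 4}{2} = 5 + \frac{1}{2} \left(-12\right) = 5 - 6 = -1$)
$\sqrt{T \frac{-13 + 17}{19 + 4} I{\left(u{\left(-4 \right)} \right)} + 5759} = \sqrt{- \frac{-13 + 17}{19 + 4} \cdot 25 + 5759} = \sqrt{- \frac{4}{23} \cdot 25 + 5759} = \sqrt{\left(-1\right) \frac{4}{23} \cdot 25 + 5759} = \sqrt{\left(- \frac{4}{23}\right) 25 + 5759} = \sqrt{- \frac{100}{23} + 5759} = \sqrt{\frac{132357}{23}} = \frac{\sqrt{3044211}}{23}$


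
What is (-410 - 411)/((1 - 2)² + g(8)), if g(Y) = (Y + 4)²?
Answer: -821/145 ≈ -5.6621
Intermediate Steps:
g(Y) = (4 + Y)²
(-410 - 411)/((1 - 2)² + g(8)) = (-410 - 411)/((1 - 2)² + (4 + 8)²) = -821/((-1)² + 12²) = -821/(1 + 144) = -821/145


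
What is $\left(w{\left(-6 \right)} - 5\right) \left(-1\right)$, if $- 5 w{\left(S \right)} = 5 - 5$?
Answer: $5$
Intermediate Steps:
$w{\left(S \right)} = 0$ ($w{\left(S \right)} = - \frac{5 - 5}{5} = \left(- \frac{1}{5}\right) 0 = 0$)
$\left(w{\left(-6 \right)} - 5\right) \left(-1\right) = \left(0 - 5\right) \left(-1\right) = \left(-5\right) \left(-1\right) = 5$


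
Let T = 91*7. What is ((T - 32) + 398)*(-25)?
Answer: -25075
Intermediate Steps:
T = 637
((T - 32) + 398)*(-25) = ((637 - 32) + 398)*(-25) = (605 + 398)*(-25) = 1003*(-25) = -25075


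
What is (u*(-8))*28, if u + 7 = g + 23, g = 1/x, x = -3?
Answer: -10528/3 ≈ -3509.3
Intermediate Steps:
g = -⅓ (g = 1/(-3) = -⅓ ≈ -0.33333)
u = 47/3 (u = -7 + (-⅓ + 23) = -7 + 68/3 = 47/3 ≈ 15.667)
(u*(-8))*28 = ((47/3)*(-8))*28 = -376/3*28 = -10528/3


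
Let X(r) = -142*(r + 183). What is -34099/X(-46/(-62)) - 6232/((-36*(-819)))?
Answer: 6531495343/5961900672 ≈ 1.0955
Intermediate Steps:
X(r) = -25986 - 142*r (X(r) = -142*(183 + r) = -25986 - 142*r)
-34099/X(-46/(-62)) - 6232/((-36*(-819))) = -34099/(-25986 - (-6532)/(-62)) - 6232/((-36*(-819))) = -34099/(-25986 - (-6532)*(-1)/62) - 6232/29484 = -34099/(-25986 - 142*23/31) - 6232*1/29484 = -34099/(-25986 - 3266/31) - 1558/7371 = -34099/(-808832/31) - 1558/7371 = -34099*(-31/808832) - 1558/7371 = 1057069/808832 - 1558/7371 = 6531495343/5961900672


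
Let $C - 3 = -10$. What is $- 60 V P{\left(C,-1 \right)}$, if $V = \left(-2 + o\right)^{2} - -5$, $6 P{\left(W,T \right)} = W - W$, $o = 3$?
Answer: $0$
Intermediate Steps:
$C = -7$ ($C = 3 - 10 = -7$)
$P{\left(W,T \right)} = 0$ ($P{\left(W,T \right)} = \frac{W - W}{6} = \frac{1}{6} \cdot 0 = 0$)
$V = 6$ ($V = \left(-2 + 3\right)^{2} - -5 = 1^{2} + 5 = 1 + 5 = 6$)
$- 60 V P{\left(C,-1 \right)} = \left(-60\right) 6 \cdot 0 = \left(-360\right) 0 = 0$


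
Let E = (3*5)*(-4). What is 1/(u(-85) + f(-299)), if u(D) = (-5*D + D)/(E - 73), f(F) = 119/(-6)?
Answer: -798/17867 ≈ -0.044663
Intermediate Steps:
E = -60 (E = 15*(-4) = -60)
f(F) = -119/6 (f(F) = 119*(-1/6) = -119/6)
u(D) = 4*D/133 (u(D) = (-5*D + D)/(-60 - 73) = -4*D/(-133) = -4*D*(-1/133) = 4*D/133)
1/(u(-85) + f(-299)) = 1/((4/133)*(-85) - 119/6) = 1/(-340/133 - 119/6) = 1/(-17867/798) = -798/17867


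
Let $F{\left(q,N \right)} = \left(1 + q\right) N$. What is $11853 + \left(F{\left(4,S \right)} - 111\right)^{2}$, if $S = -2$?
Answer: $26494$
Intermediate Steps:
$F{\left(q,N \right)} = N \left(1 + q\right)$
$11853 + \left(F{\left(4,S \right)} - 111\right)^{2} = 11853 + \left(- 2 \left(1 + 4\right) - 111\right)^{2} = 11853 + \left(\left(-2\right) 5 - 111\right)^{2} = 11853 + \left(-10 - 111\right)^{2} = 11853 + \left(-121\right)^{2} = 11853 + 14641 = 26494$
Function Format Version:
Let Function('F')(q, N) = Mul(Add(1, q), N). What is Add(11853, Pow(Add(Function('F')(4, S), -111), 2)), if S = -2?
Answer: 26494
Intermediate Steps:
Function('F')(q, N) = Mul(N, Add(1, q))
Add(11853, Pow(Add(Function('F')(4, S), -111), 2)) = Add(11853, Pow(Add(Mul(-2, Add(1, 4)), -111), 2)) = Add(11853, Pow(Add(Mul(-2, 5), -111), 2)) = Add(11853, Pow(Add(-10, -111), 2)) = Add(11853, Pow(-121, 2)) = Add(11853, 14641) = 26494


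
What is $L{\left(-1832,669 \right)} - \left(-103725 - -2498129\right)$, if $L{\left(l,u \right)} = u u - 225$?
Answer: $-1947068$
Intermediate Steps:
$L{\left(l,u \right)} = -225 + u^{2}$ ($L{\left(l,u \right)} = u^{2} - 225 = -225 + u^{2}$)
$L{\left(-1832,669 \right)} - \left(-103725 - -2498129\right) = \left(-225 + 669^{2}\right) - \left(-103725 - -2498129\right) = \left(-225 + 447561\right) - \left(-103725 + 2498129\right) = 447336 - 2394404 = -1947068$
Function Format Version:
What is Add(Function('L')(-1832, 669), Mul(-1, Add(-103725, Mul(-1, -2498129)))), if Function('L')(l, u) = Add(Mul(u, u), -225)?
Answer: -1947068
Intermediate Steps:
Function('L')(l, u) = Add(-225, Pow(u, 2)) (Function('L')(l, u) = Add(Pow(u, 2), -225) = Add(-225, Pow(u, 2)))
Add(Function('L')(-1832, 669), Mul(-1, Add(-103725, Mul(-1, -2498129)))) = Add(Add(-225, Pow(669, 2)), Mul(-1, Add(-103725, Mul(-1, -2498129)))) = Add(Add(-225, 447561), Mul(-1, Add(-103725, 2498129))) = Add(447336, Mul(-1, 2394404)) = Add(447336, -2394404) = -1947068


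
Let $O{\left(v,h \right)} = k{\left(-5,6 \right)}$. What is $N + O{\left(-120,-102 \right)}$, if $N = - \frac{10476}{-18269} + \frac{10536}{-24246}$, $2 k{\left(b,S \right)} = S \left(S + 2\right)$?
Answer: $\frac{1782053848}{73825029} \approx 24.139$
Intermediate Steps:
$k{\left(b,S \right)} = \frac{S \left(2 + S\right)}{2}$ ($k{\left(b,S \right)} = \frac{S \left(S + 2\right)}{2} = \frac{S \left(2 + S\right)}{2}$)
$O{\left(v,h \right)} = 24$ ($O{\left(v,h \right)} = \frac{1}{2} \cdot 6 \left(2 + 6\right) = \frac{1}{2} \cdot 6 \cdot 8 = 24$)
$N = \frac{10253152}{73825029}$ ($N = \left(-10476\right) \left(- \frac{1}{18269}\right) + 10536 \left(- \frac{1}{24246}\right) = \frac{10476}{18269} - \frac{1756}{4041} = \frac{10253152}{73825029} \approx 0.13888$)
$N + O{\left(-120,-102 \right)} = \frac{10253152}{73825029} + 24 = \frac{1782053848}{73825029}$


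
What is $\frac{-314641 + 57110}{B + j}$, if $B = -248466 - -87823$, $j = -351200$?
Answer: $\frac{257531}{511843} \approx 0.50314$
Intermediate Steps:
$B = -160643$ ($B = -248466 + 87823 = -160643$)
$\frac{-314641 + 57110}{B + j} = \frac{-314641 + 57110}{-160643 - 351200} = - \frac{257531}{-511843} = \left(-257531\right) \left(- \frac{1}{511843}\right) = \frac{257531}{511843}$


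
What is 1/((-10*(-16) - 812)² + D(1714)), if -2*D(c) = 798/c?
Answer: 1714/728627857 ≈ 2.3524e-6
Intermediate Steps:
D(c) = -399/c
1/((-10*(-16) - 812)² + D(1714)) = 1/((-10*(-16) - 812)² - 399/1714) = 1/((160 - 812)² - 399*1/1714) = 1/((-652)² - 399/1714) = 1/(425104 - 399/1714) = 1/(728627857/1714) = 1714/728627857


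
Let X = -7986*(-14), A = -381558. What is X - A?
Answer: 493362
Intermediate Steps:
X = 111804
X - A = 111804 - 1*(-381558) = 111804 + 381558 = 493362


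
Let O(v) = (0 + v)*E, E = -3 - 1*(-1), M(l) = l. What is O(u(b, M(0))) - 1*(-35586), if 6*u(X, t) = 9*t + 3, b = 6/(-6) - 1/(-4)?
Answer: 35585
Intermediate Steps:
b = -¾ (b = 6*(-⅙) - 1*(-¼) = -1 + ¼ = -¾ ≈ -0.75000)
u(X, t) = ½ + 3*t/2 (u(X, t) = (9*t + 3)/6 = (3 + 9*t)/6 = ½ + 3*t/2)
E = -2 (E = -3 + 1 = -2)
O(v) = -2*v (O(v) = (0 + v)*(-2) = v*(-2) = -2*v)
O(u(b, M(0))) - 1*(-35586) = -2*(½ + (3/2)*0) - 1*(-35586) = -2*(½ + 0) + 35586 = -2*½ + 35586 = -1 + 35586 = 35585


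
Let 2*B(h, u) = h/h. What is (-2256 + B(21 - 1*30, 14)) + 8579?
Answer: 12647/2 ≈ 6323.5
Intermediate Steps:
B(h, u) = ½ (B(h, u) = (h/h)/2 = (½)*1 = ½)
(-2256 + B(21 - 1*30, 14)) + 8579 = (-2256 + ½) + 8579 = -4511/2 + 8579 = 12647/2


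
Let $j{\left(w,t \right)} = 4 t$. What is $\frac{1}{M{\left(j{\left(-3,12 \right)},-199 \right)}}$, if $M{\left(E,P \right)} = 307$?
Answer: $\frac{1}{307} \approx 0.0032573$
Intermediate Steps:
$\frac{1}{M{\left(j{\left(-3,12 \right)},-199 \right)}} = \frac{1}{307}$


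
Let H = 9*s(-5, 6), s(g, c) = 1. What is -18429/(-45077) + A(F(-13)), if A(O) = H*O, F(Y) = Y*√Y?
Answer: 18429/45077 - 117*I*√13 ≈ 0.40883 - 421.85*I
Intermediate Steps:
F(Y) = Y^(3/2)
H = 9 (H = 9*1 = 9)
A(O) = 9*O
-18429/(-45077) + A(F(-13)) = -18429/(-45077) + 9*(-13)^(3/2) = -18429*(-1/45077) + 9*(-13*I*√13) = 18429/45077 - 117*I*√13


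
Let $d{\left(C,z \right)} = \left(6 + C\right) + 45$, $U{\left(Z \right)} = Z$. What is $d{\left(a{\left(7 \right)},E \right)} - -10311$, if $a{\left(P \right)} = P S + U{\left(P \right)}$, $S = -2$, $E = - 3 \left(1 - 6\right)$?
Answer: $10355$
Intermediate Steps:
$E = 15$ ($E = \left(-3\right) \left(-5\right) = 15$)
$a{\left(P \right)} = - P$ ($a{\left(P \right)} = P \left(-2\right) + P = - 2 P + P = - P$)
$d{\left(C,z \right)} = 51 + C$
$d{\left(a{\left(7 \right)},E \right)} - -10311 = \left(51 - 7\right) - -10311 = \left(51 - 7\right) + 10311 = 44 + 10311 = 10355$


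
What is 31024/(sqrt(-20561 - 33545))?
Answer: -15512*I*sqrt(54106)/27053 ≈ -133.38*I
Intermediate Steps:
31024/(sqrt(-20561 - 33545)) = 31024/(sqrt(-54106)) = 31024/((I*sqrt(54106))) = 31024*(-I*sqrt(54106)/54106) = -15512*I*sqrt(54106)/27053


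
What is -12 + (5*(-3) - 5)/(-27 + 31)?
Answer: -17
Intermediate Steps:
-12 + (5*(-3) - 5)/(-27 + 31) = -12 + (-15 - 5)/4 = -12 - 20*¼ = -12 - 5 = -17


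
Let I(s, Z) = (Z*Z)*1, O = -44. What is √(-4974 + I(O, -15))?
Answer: I*√4749 ≈ 68.913*I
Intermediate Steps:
I(s, Z) = Z² (I(s, Z) = Z²*1 = Z²)
√(-4974 + I(O, -15)) = √(-4974 + (-15)²) = √(-4974 + 225) = √(-4749) = I*√4749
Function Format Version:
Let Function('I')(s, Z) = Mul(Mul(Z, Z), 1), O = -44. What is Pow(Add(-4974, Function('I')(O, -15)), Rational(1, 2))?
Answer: Mul(I, Pow(4749, Rational(1, 2))) ≈ Mul(68.913, I)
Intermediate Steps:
Function('I')(s, Z) = Pow(Z, 2) (Function('I')(s, Z) = Mul(Pow(Z, 2), 1) = Pow(Z, 2))
Pow(Add(-4974, Function('I')(O, -15)), Rational(1, 2)) = Pow(Add(-4974, Pow(-15, 2)), Rational(1, 2)) = Pow(Add(-4974, 225), Rational(1, 2)) = Pow(-4749, Rational(1, 2)) = Mul(I, Pow(4749, Rational(1, 2)))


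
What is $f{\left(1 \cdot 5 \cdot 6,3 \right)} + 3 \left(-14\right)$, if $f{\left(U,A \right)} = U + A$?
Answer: $-9$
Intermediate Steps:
$f{\left(U,A \right)} = A + U$
$f{\left(1 \cdot 5 \cdot 6,3 \right)} + 3 \left(-14\right) = \left(3 + 1 \cdot 5 \cdot 6\right) + 3 \left(-14\right) = \left(3 + 5 \cdot 6\right) - 42 = \left(3 + 30\right) - 42 = 33 - 42 = -9$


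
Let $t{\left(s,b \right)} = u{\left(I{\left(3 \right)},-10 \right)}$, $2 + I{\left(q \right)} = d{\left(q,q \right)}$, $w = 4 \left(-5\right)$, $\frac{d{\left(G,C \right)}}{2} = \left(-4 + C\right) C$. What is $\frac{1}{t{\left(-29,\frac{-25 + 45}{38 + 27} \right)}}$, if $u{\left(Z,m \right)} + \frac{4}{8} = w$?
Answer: $- \frac{2}{41} \approx -0.048781$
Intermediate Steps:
$d{\left(G,C \right)} = 2 C \left(-4 + C\right)$ ($d{\left(G,C \right)} = 2 \left(-4 + C\right) C = 2 C \left(-4 + C\right)$)
$w = -20$
$I{\left(q \right)} = -2 + 2 q \left(-4 + q\right)$
$u{\left(Z,m \right)} = - \frac{41}{2}$ ($u{\left(Z,m \right)} = - \frac{1}{2} - 20 = - \frac{41}{2}$)
$t{\left(s,b \right)} = - \frac{41}{2}$
$\frac{1}{t{\left(-29,\frac{-25 + 45}{38 + 27} \right)}} = \frac{1}{- \frac{41}{2}} = - \frac{2}{41}$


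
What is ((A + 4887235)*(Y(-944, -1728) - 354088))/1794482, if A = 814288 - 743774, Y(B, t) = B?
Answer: -880079771484/897241 ≈ -9.8087e+5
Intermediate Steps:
A = 70514
((A + 4887235)*(Y(-944, -1728) - 354088))/1794482 = ((70514 + 4887235)*(-944 - 354088))/1794482 = (4957749*(-355032))*(1/1794482) = -1760159542968*1/1794482 = -880079771484/897241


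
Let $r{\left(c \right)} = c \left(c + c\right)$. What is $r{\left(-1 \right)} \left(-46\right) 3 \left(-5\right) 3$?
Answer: $4140$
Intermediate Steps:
$r{\left(c \right)} = 2 c^{2}$ ($r{\left(c \right)} = c 2 c = 2 c^{2}$)
$r{\left(-1 \right)} \left(-46\right) 3 \left(-5\right) 3 = 2 \left(-1\right)^{2} \left(-46\right) 3 \left(-5\right) 3 = 2 \cdot 1 \left(-46\right) \left(\left(-15\right) 3\right) = 2 \left(-46\right) \left(-45\right) = \left(-92\right) \left(-45\right) = 4140$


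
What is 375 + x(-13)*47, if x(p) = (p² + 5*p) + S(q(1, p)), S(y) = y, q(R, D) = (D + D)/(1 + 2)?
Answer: 14567/3 ≈ 4855.7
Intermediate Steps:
q(R, D) = 2*D/3 (q(R, D) = (2*D)/3 = (2*D)*(⅓) = 2*D/3)
x(p) = p² + 17*p/3 (x(p) = (p² + 5*p) + 2*p/3 = p² + 17*p/3)
375 + x(-13)*47 = 375 + ((⅓)*(-13)*(17 + 3*(-13)))*47 = 375 + ((⅓)*(-13)*(17 - 39))*47 = 375 + ((⅓)*(-13)*(-22))*47 = 375 + (286/3)*47 = 375 + 13442/3 = 14567/3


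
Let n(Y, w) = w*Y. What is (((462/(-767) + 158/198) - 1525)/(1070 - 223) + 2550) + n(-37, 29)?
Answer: 94877842757/64315251 ≈ 1475.2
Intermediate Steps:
n(Y, w) = Y*w
(((462/(-767) + 158/198) - 1525)/(1070 - 223) + 2550) + n(-37, 29) = (((462/(-767) + 158/198) - 1525)/(1070 - 223) + 2550) - 37*29 = (((462*(-1/767) + 158*(1/198)) - 1525)/847 + 2550) - 1073 = (((-462/767 + 79/99) - 1525)*(1/847) + 2550) - 1073 = ((14855/75933 - 1525)*(1/847) + 2550) - 1073 = (-115782970/75933*1/847 + 2550) - 1073 = (-115782970/64315251 + 2550) - 1073 = 163888107080/64315251 - 1073 = 94877842757/64315251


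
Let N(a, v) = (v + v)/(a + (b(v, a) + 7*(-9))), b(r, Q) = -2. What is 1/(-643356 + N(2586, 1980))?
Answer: -2521/1621896516 ≈ -1.5544e-6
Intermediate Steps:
N(a, v) = 2*v/(-65 + a) (N(a, v) = (v + v)/(a + (-2 + 7*(-9))) = (2*v)/(a + (-2 - 63)) = (2*v)/(a - 65) = (2*v)/(-65 + a) = 2*v/(-65 + a))
1/(-643356 + N(2586, 1980)) = 1/(-643356 + 2*1980/(-65 + 2586)) = 1/(-643356 + 2*1980/2521) = 1/(-643356 + 2*1980*(1/2521)) = 1/(-643356 + 3960/2521) = 1/(-1621896516/2521) = -2521/1621896516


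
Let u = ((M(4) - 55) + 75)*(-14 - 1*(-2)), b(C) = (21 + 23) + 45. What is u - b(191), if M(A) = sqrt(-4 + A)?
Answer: -329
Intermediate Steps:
b(C) = 89 (b(C) = 44 + 45 = 89)
u = -240 (u = ((sqrt(-4 + 4) - 55) + 75)*(-14 - 1*(-2)) = ((sqrt(0) - 55) + 75)*(-14 + 2) = ((0 - 55) + 75)*(-12) = (-55 + 75)*(-12) = 20*(-12) = -240)
u - b(191) = -240 - 1*89 = -240 - 89 = -329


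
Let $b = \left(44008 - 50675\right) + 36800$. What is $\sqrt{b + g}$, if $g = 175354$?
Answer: $\sqrt{205487} \approx 453.31$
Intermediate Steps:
$b = 30133$ ($b = -6667 + 36800 = 30133$)
$\sqrt{b + g} = \sqrt{30133 + 175354} = \sqrt{205487}$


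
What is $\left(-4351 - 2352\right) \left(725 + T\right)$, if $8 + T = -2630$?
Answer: $12822839$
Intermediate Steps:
$T = -2638$ ($T = -8 - 2630 = -2638$)
$\left(-4351 - 2352\right) \left(725 + T\right) = \left(-4351 - 2352\right) \left(725 - 2638\right) = \left(-6703\right) \left(-1913\right) = 12822839$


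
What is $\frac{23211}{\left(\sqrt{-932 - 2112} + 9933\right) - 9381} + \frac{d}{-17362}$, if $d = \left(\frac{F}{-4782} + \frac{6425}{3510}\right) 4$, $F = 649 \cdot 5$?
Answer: $\frac{7778670290240666}{186840250965459} - \frac{23211 i \sqrt{761}}{153874} \approx 41.633 - 4.1612 i$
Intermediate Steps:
$F = 3245$
$d = \frac{1288960}{279747}$ ($d = \left(\frac{3245}{-4782} + \frac{6425}{3510}\right) 4 = \left(3245 \left(- \frac{1}{4782}\right) + 6425 \cdot \frac{1}{3510}\right) 4 = \left(- \frac{3245}{4782} + \frac{1285}{702}\right) 4 = \frac{322240}{279747} \cdot 4 = \frac{1288960}{279747} \approx 4.6076$)
$\frac{23211}{\left(\sqrt{-932 - 2112} + 9933\right) - 9381} + \frac{d}{-17362} = \frac{23211}{\left(\sqrt{-932 - 2112} + 9933\right) - 9381} + \frac{1288960}{279747 \left(-17362\right)} = \frac{23211}{\left(\sqrt{-3044} + 9933\right) - 9381} + \frac{1288960}{279747} \left(- \frac{1}{17362}\right) = \frac{23211}{\left(2 i \sqrt{761} + 9933\right) - 9381} - \frac{644480}{2428483707} = \frac{23211}{\left(9933 + 2 i \sqrt{761}\right) - 9381} - \frac{644480}{2428483707} = \frac{23211}{552 + 2 i \sqrt{761}} - \frac{644480}{2428483707} = - \frac{644480}{2428483707} + \frac{23211}{552 + 2 i \sqrt{761}}$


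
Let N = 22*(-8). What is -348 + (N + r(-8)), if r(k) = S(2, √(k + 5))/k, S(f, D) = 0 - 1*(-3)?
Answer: -4195/8 ≈ -524.38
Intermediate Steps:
N = -176
S(f, D) = 3 (S(f, D) = 0 + 3 = 3)
r(k) = 3/k
-348 + (N + r(-8)) = -348 + (-176 + 3/(-8)) = -348 + (-176 + 3*(-⅛)) = -348 + (-176 - 3/8) = -348 - 1411/8 = -4195/8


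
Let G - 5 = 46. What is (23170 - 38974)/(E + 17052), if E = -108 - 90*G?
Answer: -2634/2059 ≈ -1.2793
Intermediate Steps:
G = 51 (G = 5 + 46 = 51)
E = -4698 (E = -108 - 90*51 = -108 - 4590 = -4698)
(23170 - 38974)/(E + 17052) = (23170 - 38974)/(-4698 + 17052) = -15804/12354 = -15804*1/12354 = -2634/2059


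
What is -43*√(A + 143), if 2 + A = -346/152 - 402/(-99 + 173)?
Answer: -43*√263494945/1406 ≈ -496.44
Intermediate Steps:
A = -27301/2812 (A = -2 + (-346/152 - 402/(-99 + 173)) = -2 + (-346*1/152 - 402/74) = -2 + (-173/76 - 402*1/74) = -2 + (-173/76 - 201/37) = -2 - 21677/2812 = -27301/2812 ≈ -9.7087)
-43*√(A + 143) = -43*√(-27301/2812 + 143) = -43*√263494945/1406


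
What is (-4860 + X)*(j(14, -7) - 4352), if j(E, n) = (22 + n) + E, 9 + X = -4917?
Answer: 42304878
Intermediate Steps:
X = -4926 (X = -9 - 4917 = -4926)
j(E, n) = 22 + E + n
(-4860 + X)*(j(14, -7) - 4352) = (-4860 - 4926)*((22 + 14 - 7) - 4352) = -9786*(29 - 4352) = -9786*(-4323) = 42304878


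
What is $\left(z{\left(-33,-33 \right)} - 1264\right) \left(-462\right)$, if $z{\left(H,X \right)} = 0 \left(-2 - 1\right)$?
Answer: $583968$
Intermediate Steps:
$z{\left(H,X \right)} = 0$ ($z{\left(H,X \right)} = 0 \left(-3\right) = 0$)
$\left(z{\left(-33,-33 \right)} - 1264\right) \left(-462\right) = \left(0 - 1264\right) \left(-462\right) = \left(-1264\right) \left(-462\right) = 583968$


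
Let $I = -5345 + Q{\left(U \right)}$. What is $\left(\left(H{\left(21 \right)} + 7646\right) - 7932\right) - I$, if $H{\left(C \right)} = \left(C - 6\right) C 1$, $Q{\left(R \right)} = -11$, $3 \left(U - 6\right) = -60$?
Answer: $5385$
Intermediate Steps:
$U = -14$ ($U = 6 + \frac{1}{3} \left(-60\right) = 6 - 20 = -14$)
$I = -5356$ ($I = -5345 - 11 = -5356$)
$H{\left(C \right)} = C \left(-6 + C\right)$ ($H{\left(C \right)} = \left(C - 6\right) C 1 = \left(-6 + C\right) C 1 = C \left(-6 + C\right) 1 = C \left(-6 + C\right)$)
$\left(\left(H{\left(21 \right)} + 7646\right) - 7932\right) - I = \left(\left(21 \left(-6 + 21\right) + 7646\right) - 7932\right) - -5356 = \left(\left(21 \cdot 15 + 7646\right) - 7932\right) + 5356 = \left(\left(315 + 7646\right) - 7932\right) + 5356 = \left(7961 - 7932\right) + 5356 = 29 + 5356 = 5385$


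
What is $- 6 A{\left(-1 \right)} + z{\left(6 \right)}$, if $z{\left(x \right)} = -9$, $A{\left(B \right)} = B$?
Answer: $-3$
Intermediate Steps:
$- 6 A{\left(-1 \right)} + z{\left(6 \right)} = \left(-6\right) \left(-1\right) - 9 = 6 - 9 = -3$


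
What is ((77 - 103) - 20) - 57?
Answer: -103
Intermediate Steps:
((77 - 103) - 20) - 57 = (-26 - 20) - 57 = -46 - 57 = -103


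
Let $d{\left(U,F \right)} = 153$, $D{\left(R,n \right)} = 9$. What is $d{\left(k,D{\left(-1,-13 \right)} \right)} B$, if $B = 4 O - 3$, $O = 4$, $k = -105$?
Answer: $1989$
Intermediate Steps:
$B = 13$ ($B = 4 \cdot 4 - 3 = 16 - 3 = 13$)
$d{\left(k,D{\left(-1,-13 \right)} \right)} B = 153 \cdot 13 = 1989$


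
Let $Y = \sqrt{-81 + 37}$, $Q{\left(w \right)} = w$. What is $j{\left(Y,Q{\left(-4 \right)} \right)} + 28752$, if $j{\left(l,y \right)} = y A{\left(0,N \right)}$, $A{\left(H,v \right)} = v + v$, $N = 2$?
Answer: $28736$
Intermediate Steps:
$A{\left(H,v \right)} = 2 v$
$Y = 2 i \sqrt{11}$ ($Y = \sqrt{-44} = 2 i \sqrt{11} \approx 6.6332 i$)
$j{\left(l,y \right)} = 4 y$ ($j{\left(l,y \right)} = y 2 \cdot 2 = y 4 = 4 y$)
$j{\left(Y,Q{\left(-4 \right)} \right)} + 28752 = 4 \left(-4\right) + 28752 = -16 + 28752 = 28736$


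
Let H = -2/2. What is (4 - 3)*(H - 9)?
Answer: -10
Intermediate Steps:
H = -1 (H = -2*1/2 = -1)
(4 - 3)*(H - 9) = (4 - 3)*(-1 - 9) = 1*(-10) = -10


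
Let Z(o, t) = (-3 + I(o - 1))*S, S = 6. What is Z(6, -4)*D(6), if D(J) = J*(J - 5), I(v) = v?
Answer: 72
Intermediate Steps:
Z(o, t) = -24 + 6*o (Z(o, t) = (-3 + (o - 1))*6 = (-3 + (-1 + o))*6 = (-4 + o)*6 = -24 + 6*o)
D(J) = J*(-5 + J)
Z(6, -4)*D(6) = (-24 + 6*6)*(6*(-5 + 6)) = (-24 + 36)*(6*1) = 12*6 = 72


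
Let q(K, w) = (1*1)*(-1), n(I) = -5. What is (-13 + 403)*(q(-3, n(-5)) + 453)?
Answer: 176280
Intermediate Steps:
q(K, w) = -1 (q(K, w) = 1*(-1) = -1)
(-13 + 403)*(q(-3, n(-5)) + 453) = (-13 + 403)*(-1 + 453) = 390*452 = 176280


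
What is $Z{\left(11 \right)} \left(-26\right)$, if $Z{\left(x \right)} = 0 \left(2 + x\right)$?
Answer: $0$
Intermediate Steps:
$Z{\left(x \right)} = 0$
$Z{\left(11 \right)} \left(-26\right) = 0 \left(-26\right) = 0$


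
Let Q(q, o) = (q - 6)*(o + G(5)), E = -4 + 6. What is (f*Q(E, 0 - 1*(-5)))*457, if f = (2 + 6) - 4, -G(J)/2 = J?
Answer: 36560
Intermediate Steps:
G(J) = -2*J
E = 2
f = 4 (f = 8 - 4 = 4)
Q(q, o) = (-10 + o)*(-6 + q) (Q(q, o) = (q - 6)*(o - 2*5) = (-6 + q)*(o - 10) = (-6 + q)*(-10 + o) = (-10 + o)*(-6 + q))
(f*Q(E, 0 - 1*(-5)))*457 = (4*(60 - 10*2 - 6*(0 - 1*(-5)) + (0 - 1*(-5))*2))*457 = (4*(60 - 20 - 6*(0 + 5) + (0 + 5)*2))*457 = (4*(60 - 20 - 6*5 + 5*2))*457 = (4*(60 - 20 - 30 + 10))*457 = (4*20)*457 = 80*457 = 36560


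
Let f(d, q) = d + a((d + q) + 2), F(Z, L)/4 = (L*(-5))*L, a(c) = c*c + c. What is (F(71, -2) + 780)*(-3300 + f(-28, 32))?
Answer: -2300200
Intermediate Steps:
a(c) = c + c**2 (a(c) = c**2 + c = c + c**2)
F(Z, L) = -20*L**2 (F(Z, L) = 4*((L*(-5))*L) = 4*((-5*L)*L) = 4*(-5*L**2) = -20*L**2)
f(d, q) = d + (2 + d + q)*(3 + d + q) (f(d, q) = d + ((d + q) + 2)*(1 + ((d + q) + 2)) = d + (2 + d + q)*(1 + (2 + d + q)) = d + (2 + d + q)*(3 + d + q))
(F(71, -2) + 780)*(-3300 + f(-28, 32)) = (-20*(-2)**2 + 780)*(-3300 + (-28 + (2 - 28 + 32)*(3 - 28 + 32))) = (-20*4 + 780)*(-3300 + (-28 + 6*7)) = (-80 + 780)*(-3300 + (-28 + 42)) = 700*(-3300 + 14) = 700*(-3286) = -2300200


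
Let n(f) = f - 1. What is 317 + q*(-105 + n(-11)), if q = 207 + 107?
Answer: -36421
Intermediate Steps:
q = 314
n(f) = -1 + f
317 + q*(-105 + n(-11)) = 317 + 314*(-105 + (-1 - 11)) = 317 + 314*(-105 - 12) = 317 + 314*(-117) = 317 - 36738 = -36421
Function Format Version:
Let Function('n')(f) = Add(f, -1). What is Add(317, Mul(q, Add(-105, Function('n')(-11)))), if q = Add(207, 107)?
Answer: -36421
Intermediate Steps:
q = 314
Function('n')(f) = Add(-1, f)
Add(317, Mul(q, Add(-105, Function('n')(-11)))) = Add(317, Mul(314, Add(-105, Add(-1, -11)))) = Add(317, Mul(314, Add(-105, -12))) = Add(317, Mul(314, -117)) = Add(317, -36738) = -36421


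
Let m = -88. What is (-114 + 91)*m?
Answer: 2024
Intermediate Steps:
(-114 + 91)*m = (-114 + 91)*(-88) = -23*(-88) = 2024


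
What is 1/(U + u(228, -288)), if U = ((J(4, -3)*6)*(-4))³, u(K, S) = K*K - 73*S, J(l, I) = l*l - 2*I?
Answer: -1/147124944 ≈ -6.7969e-9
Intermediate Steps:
J(l, I) = l² - 2*I
u(K, S) = K² - 73*S
U = -147197952 (U = (((4² - 2*(-3))*6)*(-4))³ = (((16 + 6)*6)*(-4))³ = ((22*6)*(-4))³ = (132*(-4))³ = (-528)³ = -147197952)
1/(U + u(228, -288)) = 1/(-147197952 + (228² - 73*(-288))) = 1/(-147197952 + (51984 + 21024)) = 1/(-147197952 + 73008) = 1/(-147124944) = -1/147124944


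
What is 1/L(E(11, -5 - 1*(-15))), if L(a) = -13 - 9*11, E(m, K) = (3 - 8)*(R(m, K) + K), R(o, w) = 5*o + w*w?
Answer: -1/112 ≈ -0.0089286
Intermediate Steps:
R(o, w) = w**2 + 5*o (R(o, w) = 5*o + w**2 = w**2 + 5*o)
E(m, K) = -25*m - 5*K - 5*K**2 (E(m, K) = (3 - 8)*((K**2 + 5*m) + K) = -5*(K + K**2 + 5*m) = -25*m - 5*K - 5*K**2)
L(a) = -112 (L(a) = -13 - 99 = -112)
1/L(E(11, -5 - 1*(-15))) = 1/(-112) = -1/112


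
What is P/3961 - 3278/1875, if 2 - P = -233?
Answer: -12543533/7426875 ≈ -1.6889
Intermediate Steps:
P = 235 (P = 2 - 1*(-233) = 2 + 233 = 235)
P/3961 - 3278/1875 = 235/3961 - 3278/1875 = -12543533/7426875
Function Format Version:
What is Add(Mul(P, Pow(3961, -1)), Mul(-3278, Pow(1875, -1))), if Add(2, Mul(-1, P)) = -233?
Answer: Rational(-12543533, 7426875) ≈ -1.6889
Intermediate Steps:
P = 235 (P = Add(2, Mul(-1, -233)) = Add(2, 233) = 235)
Add(Mul(P, Pow(3961, -1)), Mul(-3278, Pow(1875, -1))) = Add(Mul(235, Pow(3961, -1)), Mul(-3278, Pow(1875, -1))) = Add(Mul(235, Rational(1, 3961)), Mul(-3278, Rational(1, 1875))) = Add(Rational(235, 3961), Rational(-3278, 1875)) = Rational(-12543533, 7426875)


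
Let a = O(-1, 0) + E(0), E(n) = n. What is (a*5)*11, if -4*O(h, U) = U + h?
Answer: 55/4 ≈ 13.750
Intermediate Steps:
O(h, U) = -U/4 - h/4 (O(h, U) = -(U + h)/4 = -U/4 - h/4)
a = ¼ (a = (-¼*0 - ¼*(-1)) + 0 = (0 + ¼) + 0 = ¼ + 0 = ¼ ≈ 0.25000)
(a*5)*11 = ((¼)*5)*11 = (5/4)*11 = 55/4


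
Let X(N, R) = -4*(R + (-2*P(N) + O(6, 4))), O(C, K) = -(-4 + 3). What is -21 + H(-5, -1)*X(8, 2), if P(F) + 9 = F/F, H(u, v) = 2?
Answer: -173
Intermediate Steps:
O(C, K) = 1 (O(C, K) = -1*(-1) = 1)
P(F) = -8 (P(F) = -9 + F/F = -9 + 1 = -8)
X(N, R) = -68 - 4*R (X(N, R) = -4*(R + (-2*(-8) + 1)) = -4*(R + (16 + 1)) = -4*(R + 17) = -4*(17 + R) = -68 - 4*R)
-21 + H(-5, -1)*X(8, 2) = -21 + 2*(-68 - 4*2) = -21 + 2*(-68 - 8) = -21 + 2*(-76) = -21 - 152 = -173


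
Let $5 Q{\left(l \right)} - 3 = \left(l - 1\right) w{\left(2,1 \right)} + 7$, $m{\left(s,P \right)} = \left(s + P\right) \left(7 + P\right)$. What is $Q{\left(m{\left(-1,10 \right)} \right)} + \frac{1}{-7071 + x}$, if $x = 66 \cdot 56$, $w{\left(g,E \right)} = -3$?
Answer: $- \frac{301051}{3375} \approx -89.2$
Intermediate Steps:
$m{\left(s,P \right)} = \left(7 + P\right) \left(P + s\right)$ ($m{\left(s,P \right)} = \left(P + s\right) \left(7 + P\right) = \left(7 + P\right) \left(P + s\right)$)
$Q{\left(l \right)} = \frac{13}{5} - \frac{3 l}{5}$ ($Q{\left(l \right)} = \frac{3}{5} + \frac{\left(l - 1\right) \left(-3\right) + 7}{5} = \frac{3}{5} + \frac{\left(-1 + l\right) \left(-3\right) + 7}{5} = \frac{3}{5} + \frac{\left(3 - 3 l\right) + 7}{5} = \frac{3}{5} + \frac{10 - 3 l}{5} = \frac{3}{5} - \left(-2 + \frac{3 l}{5}\right) = \frac{13}{5} - \frac{3 l}{5}$)
$x = 3696$
$Q{\left(m{\left(-1,10 \right)} \right)} + \frac{1}{-7071 + x} = \left(\frac{13}{5} - \frac{3 \left(10^{2} + 7 \cdot 10 + 7 \left(-1\right) + 10 \left(-1\right)\right)}{5}\right) + \frac{1}{-7071 + 3696} = \left(\frac{13}{5} - \frac{3 \left(100 + 70 - 7 - 10\right)}{5}\right) + \frac{1}{-3375} = \left(\frac{13}{5} - \frac{459}{5}\right) - \frac{1}{3375} = - \frac{446}{5} - \frac{1}{3375} = - \frac{301051}{3375}$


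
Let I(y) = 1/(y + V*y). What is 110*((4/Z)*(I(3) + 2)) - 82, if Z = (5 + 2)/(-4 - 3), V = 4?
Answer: -2974/3 ≈ -991.33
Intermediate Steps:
Z = -1 (Z = 7/(-7) = 7*(-⅐) = -1)
I(y) = 1/(5*y) (I(y) = 1/(y + 4*y) = 1/(5*y))
110*((4/Z)*(I(3) + 2)) - 82 = 110*((4/(-1))*((⅕)/3 + 2)) - 82 = 110*((4*(-1))*((⅕)*(⅓) + 2)) - 82 = 110*(-4*(1/15 + 2)) - 82 = 110*(-4*31/15) - 82 = 110*(-124/15) - 82 = -2728/3 - 82 = -2974/3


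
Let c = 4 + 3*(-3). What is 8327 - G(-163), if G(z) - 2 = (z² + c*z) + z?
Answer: -18896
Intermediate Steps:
c = -5 (c = 4 - 9 = -5)
G(z) = 2 + z² - 4*z (G(z) = 2 + ((z² - 5*z) + z) = 2 + (z² - 4*z) = 2 + z² - 4*z)
8327 - G(-163) = 8327 - (2 + (-163)² - 4*(-163)) = 8327 - (2 + 26569 + 652) = 8327 - 1*27223 = 8327 - 27223 = -18896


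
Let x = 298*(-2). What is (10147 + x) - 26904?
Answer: -17353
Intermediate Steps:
x = -596
(10147 + x) - 26904 = (10147 - 596) - 26904 = 9551 - 26904 = -17353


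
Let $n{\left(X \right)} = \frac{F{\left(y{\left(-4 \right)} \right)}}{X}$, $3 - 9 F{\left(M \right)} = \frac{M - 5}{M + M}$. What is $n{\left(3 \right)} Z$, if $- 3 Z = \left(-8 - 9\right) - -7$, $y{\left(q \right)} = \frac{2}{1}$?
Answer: $\frac{25}{54} \approx 0.46296$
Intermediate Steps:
$y{\left(q \right)} = 2$ ($y{\left(q \right)} = 2 \cdot 1 = 2$)
$F{\left(M \right)} = \frac{1}{3} - \frac{-5 + M}{18 M}$ ($F{\left(M \right)} = \frac{1}{3} - \frac{\left(M - 5\right) \frac{1}{M + M}}{9} = \frac{1}{3} - \frac{\left(-5 + M\right) \frac{1}{2 M}}{9} = \frac{1}{3} - \frac{\frac{1}{2} \frac{1}{M} \left(-5 + M\right)}{9} = \frac{1}{3} - \frac{-5 + M}{18 M}$)
$n{\left(X \right)} = \frac{5}{12 X}$ ($n{\left(X \right)} = \frac{\frac{5}{18} \cdot \frac{1}{2} \left(1 + 2\right)}{X} = \frac{\frac{5}{18} \cdot \frac{1}{2} \cdot 3}{X} = \frac{5}{12 X}$)
$Z = \frac{10}{3}$ ($Z = - \frac{\left(-8 - 9\right) - -7}{3} = - \frac{\left(-8 - 9\right) + 7}{3} = - \frac{-17 + 7}{3} = \left(- \frac{1}{3}\right) \left(-10\right) = \frac{10}{3} \approx 3.3333$)
$n{\left(3 \right)} Z = \frac{5}{12 \cdot 3} \cdot \frac{10}{3} = \frac{5}{12} \cdot \frac{1}{3} \cdot \frac{10}{3} = \frac{5}{36} \cdot \frac{10}{3} = \frac{25}{54}$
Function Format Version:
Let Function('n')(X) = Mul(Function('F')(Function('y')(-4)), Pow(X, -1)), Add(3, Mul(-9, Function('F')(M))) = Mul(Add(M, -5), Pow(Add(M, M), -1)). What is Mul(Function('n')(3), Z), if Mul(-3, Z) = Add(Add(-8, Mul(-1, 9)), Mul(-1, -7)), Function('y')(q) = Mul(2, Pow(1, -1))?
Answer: Rational(25, 54) ≈ 0.46296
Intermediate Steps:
Function('y')(q) = 2 (Function('y')(q) = Mul(2, 1) = 2)
Function('F')(M) = Add(Rational(1, 3), Mul(Rational(-1, 18), Pow(M, -1), Add(-5, M))) (Function('F')(M) = Add(Rational(1, 3), Mul(Rational(-1, 9), Mul(Add(M, -5), Pow(Add(M, M), -1)))) = Add(Rational(1, 3), Mul(Rational(-1, 9), Mul(Add(-5, M), Pow(Mul(2, M), -1)))) = Add(Rational(1, 3), Mul(Rational(-1, 9), Mul(Add(-5, M), Mul(Rational(1, 2), Pow(M, -1))))) = Add(Rational(1, 3), Mul(Rational(-1, 9), Mul(Rational(1, 2), Pow(M, -1), Add(-5, M)))) = Add(Rational(1, 3), Mul(Rational(-1, 18), Pow(M, -1), Add(-5, M))))
Function('n')(X) = Mul(Rational(5, 12), Pow(X, -1)) (Function('n')(X) = Mul(Mul(Rational(5, 18), Pow(2, -1), Add(1, 2)), Pow(X, -1)) = Mul(Mul(Rational(5, 18), Rational(1, 2), 3), Pow(X, -1)) = Mul(Rational(5, 12), Pow(X, -1)))
Z = Rational(10, 3) (Z = Mul(Rational(-1, 3), Add(Add(-8, Mul(-1, 9)), Mul(-1, -7))) = Mul(Rational(-1, 3), Add(Add(-8, -9), 7)) = Mul(Rational(-1, 3), Add(-17, 7)) = Mul(Rational(-1, 3), -10) = Rational(10, 3) ≈ 3.3333)
Mul(Function('n')(3), Z) = Mul(Mul(Rational(5, 12), Pow(3, -1)), Rational(10, 3)) = Mul(Mul(Rational(5, 12), Rational(1, 3)), Rational(10, 3)) = Mul(Rational(5, 36), Rational(10, 3)) = Rational(25, 54)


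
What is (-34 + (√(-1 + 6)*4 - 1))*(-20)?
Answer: 700 - 80*√5 ≈ 521.11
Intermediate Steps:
(-34 + (√(-1 + 6)*4 - 1))*(-20) = (-34 + (√5*4 - 1))*(-20) = (-34 + (4*√5 - 1))*(-20) = (-34 + (-1 + 4*√5))*(-20) = (-35 + 4*√5)*(-20) = 700 - 80*√5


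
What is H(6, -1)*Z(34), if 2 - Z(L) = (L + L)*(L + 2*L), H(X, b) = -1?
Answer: 6934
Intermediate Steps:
Z(L) = 2 - 6*L² (Z(L) = 2 - (L + L)*(L + 2*L) = 2 - 2*L*3*L = 2 - 6*L²)
H(6, -1)*Z(34) = -(2 - 6*34²) = -(2 - 6*1156) = -(2 - 6936) = -1*(-6934) = 6934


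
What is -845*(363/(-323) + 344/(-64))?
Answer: 14190085/2584 ≈ 5491.5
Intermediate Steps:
-845*(363/(-323) + 344/(-64)) = -845*(363*(-1/323) + 344*(-1/64)) = -845*(-363/323 - 43/8) = -845*(-16793/2584) = 14190085/2584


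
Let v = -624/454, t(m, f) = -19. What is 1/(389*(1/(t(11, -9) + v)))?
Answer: -4625/88303 ≈ -0.052376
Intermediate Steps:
v = -312/227 (v = -624*1/454 = -312/227 ≈ -1.3744)
1/(389*(1/(t(11, -9) + v))) = 1/(389*(1/(-19 - 312/227))) = 1/(389*(1/(-4625/227))) = 1/(389*(-227/4625)) = (1/389)*(-4625/227) = -4625/88303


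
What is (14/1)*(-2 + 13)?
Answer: 154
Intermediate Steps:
(14/1)*(-2 + 13) = (14*1)*11 = 14*11 = 154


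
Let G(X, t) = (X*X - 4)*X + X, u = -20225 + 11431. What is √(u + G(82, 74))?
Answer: 2*√135582 ≈ 736.43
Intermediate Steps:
u = -8794
G(X, t) = X + X*(-4 + X²) (G(X, t) = (X² - 4)*X + X = (-4 + X²)*X + X = X*(-4 + X²) + X = X + X*(-4 + X²))
√(u + G(82, 74)) = √(-8794 + 82*(-3 + 82²)) = √(-8794 + 82*(-3 + 6724)) = √(-8794 + 82*6721) = √(-8794 + 551122) = √542328 = 2*√135582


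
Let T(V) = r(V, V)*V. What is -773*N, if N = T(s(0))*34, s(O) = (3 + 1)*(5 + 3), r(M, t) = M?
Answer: -26912768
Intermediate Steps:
s(O) = 32 (s(O) = 4*8 = 32)
T(V) = V² (T(V) = V*V = V²)
N = 34816 (N = 32²*34 = 1024*34 = 34816)
-773*N = -773*34816 = -26912768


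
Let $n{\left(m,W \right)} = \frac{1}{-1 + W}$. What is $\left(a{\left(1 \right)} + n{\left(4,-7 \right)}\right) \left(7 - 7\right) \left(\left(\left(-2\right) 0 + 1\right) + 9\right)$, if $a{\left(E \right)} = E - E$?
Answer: $0$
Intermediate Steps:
$a{\left(E \right)} = 0$
$\left(a{\left(1 \right)} + n{\left(4,-7 \right)}\right) \left(7 - 7\right) \left(\left(\left(-2\right) 0 + 1\right) + 9\right) = \left(0 + \frac{1}{-1 - 7}\right) \left(7 - 7\right) \left(\left(\left(-2\right) 0 + 1\right) + 9\right) = \left(0 + \frac{1}{-8}\right) 0 \left(\left(0 + 1\right) + 9\right) = \left(0 - \frac{1}{8}\right) 0 \left(1 + 9\right) = - \frac{0 \cdot 10}{8} = \left(- \frac{1}{8}\right) 0 = 0$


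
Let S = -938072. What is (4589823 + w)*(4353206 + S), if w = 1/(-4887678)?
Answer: 12768945202699304677/814613 ≈ 1.5675e+13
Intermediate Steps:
w = -1/4887678 ≈ -2.0460e-7
(4589823 + w)*(4353206 + S) = (4589823 - 1/4887678)*(4353206 - 938072) = (22433576900993/4887678)*3415134 = 12768945202699304677/814613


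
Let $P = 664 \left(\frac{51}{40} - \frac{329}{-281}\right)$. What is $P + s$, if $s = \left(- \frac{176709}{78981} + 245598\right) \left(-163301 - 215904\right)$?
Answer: $- \frac{3444868232769748844}{36989435} \approx -9.3131 \cdot 10^{10}$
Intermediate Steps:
$s = - \frac{2451863553623815}{26327}$ ($s = \left(\left(-176709\right) \frac{1}{78981} + 245598\right) \left(-379205\right) = \left(- \frac{58903}{26327} + 245598\right) \left(-379205\right) = \frac{6465799643}{26327} \left(-379205\right) = - \frac{2451863553623815}{26327} \approx -9.3131 \cdot 10^{10}$)
$P = \frac{2281753}{1405}$ ($P = 664 \left(51 \cdot \frac{1}{40} - - \frac{329}{281}\right) = 664 \left(\frac{51}{40} + \frac{329}{281}\right) = 664 \cdot \frac{27491}{11240} = \frac{2281753}{1405} \approx 1624.0$)
$P + s = \frac{2281753}{1405} - \frac{2451863553623815}{26327} = - \frac{3444868232769748844}{36989435}$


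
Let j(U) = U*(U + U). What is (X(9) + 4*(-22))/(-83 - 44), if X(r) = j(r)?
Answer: -74/127 ≈ -0.58268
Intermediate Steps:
j(U) = 2*U² (j(U) = U*(2*U) = 2*U²)
X(r) = 2*r²
(X(9) + 4*(-22))/(-83 - 44) = (2*9² + 4*(-22))/(-83 - 44) = (2*81 - 88)/(-127) = (162 - 88)*(-1/127) = 74*(-1/127) = -74/127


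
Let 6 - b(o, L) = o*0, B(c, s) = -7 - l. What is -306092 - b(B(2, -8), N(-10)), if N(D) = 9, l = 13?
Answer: -306098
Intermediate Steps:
B(c, s) = -20 (B(c, s) = -7 - 1*13 = -7 - 13 = -20)
b(o, L) = 6 (b(o, L) = 6 - o*0 = 6 - 1*0 = 6 + 0 = 6)
-306092 - b(B(2, -8), N(-10)) = -306092 - 1*6 = -306092 - 6 = -306098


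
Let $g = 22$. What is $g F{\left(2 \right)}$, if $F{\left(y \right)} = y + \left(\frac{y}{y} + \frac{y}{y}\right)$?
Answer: $88$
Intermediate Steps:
$F{\left(y \right)} = 2 + y$ ($F{\left(y \right)} = y + \left(1 + 1\right) = y + 2 = 2 + y$)
$g F{\left(2 \right)} = 22 \left(2 + 2\right) = 22 \cdot 4 = 88$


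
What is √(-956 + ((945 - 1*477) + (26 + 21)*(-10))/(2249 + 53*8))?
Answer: I*√84327870/297 ≈ 30.919*I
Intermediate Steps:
√(-956 + ((945 - 1*477) + (26 + 21)*(-10))/(2249 + 53*8)) = √(-956 + ((945 - 477) + 47*(-10))/(2249 + 424)) = √(-956 + (468 - 470)/2673) = √(-956 - 2*1/2673) = √(-956 - 2/2673) = √(-2555390/2673) = I*√84327870/297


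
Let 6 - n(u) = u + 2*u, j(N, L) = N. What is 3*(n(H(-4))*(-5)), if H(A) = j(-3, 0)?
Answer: -225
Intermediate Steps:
H(A) = -3
n(u) = 6 - 3*u (n(u) = 6 - (u + 2*u) = 6 - 3*u)
3*(n(H(-4))*(-5)) = 3*((6 - 3*(-3))*(-5)) = 3*((6 + 9)*(-5)) = 3*(15*(-5)) = 3*(-75) = -225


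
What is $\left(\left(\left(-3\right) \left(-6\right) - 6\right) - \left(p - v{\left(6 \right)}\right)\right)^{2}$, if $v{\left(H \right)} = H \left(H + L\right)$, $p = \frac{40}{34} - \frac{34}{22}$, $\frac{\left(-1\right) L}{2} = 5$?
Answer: $\frac{4730625}{34969} \approx 135.28$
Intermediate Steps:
$L = -10$ ($L = \left(-2\right) 5 = -10$)
$p = - \frac{69}{187}$ ($p = 40 \cdot \frac{1}{34} - \frac{17}{11} = \frac{20}{17} - \frac{17}{11} = - \frac{69}{187} \approx -0.36898$)
$v{\left(H \right)} = H \left(-10 + H\right)$ ($v{\left(H \right)} = H \left(H - 10\right) = H \left(-10 + H\right)$)
$\left(\left(\left(-3\right) \left(-6\right) - 6\right) - \left(p - v{\left(6 \right)}\right)\right)^{2} = \left(\left(\left(-3\right) \left(-6\right) - 6\right) + \left(6 \left(-10 + 6\right) - - \frac{69}{187}\right)\right)^{2} = \left(\left(18 - 6\right) + \left(6 \left(-4\right) + \frac{69}{187}\right)\right)^{2} = \left(12 + \left(-24 + \frac{69}{187}\right)\right)^{2} = \left(12 - \frac{4419}{187}\right)^{2} = \left(- \frac{2175}{187}\right)^{2} = \frac{4730625}{34969}$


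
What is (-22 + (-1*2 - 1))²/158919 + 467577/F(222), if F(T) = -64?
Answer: -74306829263/10170816 ≈ -7305.9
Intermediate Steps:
(-22 + (-1*2 - 1))²/158919 + 467577/F(222) = (-22 + (-1*2 - 1))²/158919 + 467577/(-64) = (-22 + (-2 - 1))²*(1/158919) + 467577*(-1/64) = (-22 - 3)²*(1/158919) - 467577/64 = (-25)²*(1/158919) - 467577/64 = 625*(1/158919) - 467577/64 = 625/158919 - 467577/64 = -74306829263/10170816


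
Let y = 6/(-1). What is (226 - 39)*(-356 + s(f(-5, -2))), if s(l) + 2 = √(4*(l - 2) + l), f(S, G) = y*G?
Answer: -66946 + 374*√13 ≈ -65598.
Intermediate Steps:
y = -6 (y = 6*(-1) = -6)
f(S, G) = -6*G
s(l) = -2 + √(-8 + 5*l) (s(l) = -2 + √(4*(l - 2) + l) = -2 + √(4*(-2 + l) + l) = -2 + √((-8 + 4*l) + l) = -2 + √(-8 + 5*l))
(226 - 39)*(-356 + s(f(-5, -2))) = (226 - 39)*(-356 + (-2 + √(-8 + 5*(-6*(-2))))) = 187*(-356 + (-2 + √(-8 + 5*12))) = 187*(-356 + (-2 + √(-8 + 60))) = 187*(-356 + (-2 + √52)) = 187*(-356 + (-2 + 2*√13)) = 187*(-358 + 2*√13) = -66946 + 374*√13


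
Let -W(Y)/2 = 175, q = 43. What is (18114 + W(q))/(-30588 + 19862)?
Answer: -8882/5363 ≈ -1.6562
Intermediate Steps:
W(Y) = -350 (W(Y) = -2*175 = -350)
(18114 + W(q))/(-30588 + 19862) = (18114 - 350)/(-30588 + 19862) = 17764/(-10726) = 17764*(-1/10726) = -8882/5363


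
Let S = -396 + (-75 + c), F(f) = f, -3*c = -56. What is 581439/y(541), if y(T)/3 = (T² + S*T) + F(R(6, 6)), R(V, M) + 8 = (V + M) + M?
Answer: 581439/143936 ≈ 4.0396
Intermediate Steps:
c = 56/3 (c = -⅓*(-56) = 56/3 ≈ 18.667)
R(V, M) = -8 + V + 2*M (R(V, M) = -8 + ((V + M) + M) = -8 + ((M + V) + M) = -8 + (V + 2*M) = -8 + V + 2*M)
S = -1357/3 (S = -396 + (-75 + 56/3) = -396 - 169/3 = -1357/3 ≈ -452.33)
y(T) = 30 - 1357*T + 3*T² (y(T) = 3*((T² - 1357*T/3) + (-8 + 6 + 2*6)) = 3*((T² - 1357*T/3) + (-8 + 6 + 12)) = 3*((T² - 1357*T/3) + 10) = 3*(10 + T² - 1357*T/3) = 30 - 1357*T + 3*T²)
581439/y(541) = 581439/(30 - 1357*541 + 3*541²) = 581439/(30 - 734137 + 3*292681) = 581439/(30 - 734137 + 878043) = 581439/143936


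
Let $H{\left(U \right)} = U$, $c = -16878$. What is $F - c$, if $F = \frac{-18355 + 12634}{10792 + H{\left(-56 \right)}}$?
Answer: $\frac{181196487}{10736} \approx 16877.0$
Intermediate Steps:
$F = - \frac{5721}{10736}$ ($F = \frac{-18355 + 12634}{10792 - 56} = - \frac{5721}{10736} \approx -0.53288$)
$F - c = - \frac{5721}{10736} - -16878 = - \frac{5721}{10736} + 16878 = \frac{181196487}{10736}$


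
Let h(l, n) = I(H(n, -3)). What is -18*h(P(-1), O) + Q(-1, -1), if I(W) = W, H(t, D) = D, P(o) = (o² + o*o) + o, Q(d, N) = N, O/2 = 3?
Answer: 53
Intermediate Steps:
O = 6 (O = 2*3 = 6)
P(o) = o + 2*o² (P(o) = (o² + o²) + o = 2*o² + o = o + 2*o²)
h(l, n) = -3
-18*h(P(-1), O) + Q(-1, -1) = -18*(-3) - 1 = 54 - 1 = 53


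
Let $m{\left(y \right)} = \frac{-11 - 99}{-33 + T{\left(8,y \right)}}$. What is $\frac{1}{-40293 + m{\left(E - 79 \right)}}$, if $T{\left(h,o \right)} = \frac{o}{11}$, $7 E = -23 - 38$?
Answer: $- \frac{631}{25423189} \approx -2.482 \cdot 10^{-5}$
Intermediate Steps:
$E = - \frac{61}{7}$ ($E = \frac{-23 - 38}{7} = \frac{1}{7} \left(-61\right) = - \frac{61}{7} \approx -8.7143$)
$T{\left(h,o \right)} = \frac{o}{11}$ ($T{\left(h,o \right)} = o \frac{1}{11} = \frac{o}{11}$)
$m{\left(y \right)} = - \frac{110}{-33 + \frac{y}{11}}$ ($m{\left(y \right)} = \frac{-11 - 99}{-33 + \frac{y}{11}} = - \frac{110}{-33 + \frac{y}{11}}$)
$\frac{1}{-40293 + m{\left(E - 79 \right)}} = \frac{1}{-40293 - \frac{1210}{-363 - \frac{614}{7}}} = \frac{1}{-40293 - \frac{1210}{- \frac{3155}{7}}} = \frac{1}{-40293 - - \frac{1694}{631}} = \frac{1}{-40293 + \frac{1694}{631}} = \frac{1}{- \frac{25423189}{631}} = - \frac{631}{25423189}$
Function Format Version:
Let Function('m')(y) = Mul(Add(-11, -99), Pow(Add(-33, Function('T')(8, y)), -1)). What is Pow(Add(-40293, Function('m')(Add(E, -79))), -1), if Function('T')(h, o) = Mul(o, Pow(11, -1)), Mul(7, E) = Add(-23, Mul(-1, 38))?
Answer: Rational(-631, 25423189) ≈ -2.4820e-5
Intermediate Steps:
E = Rational(-61, 7) (E = Mul(Rational(1, 7), Add(-23, Mul(-1, 38))) = Mul(Rational(1, 7), Add(-23, -38)) = Mul(Rational(1, 7), -61) = Rational(-61, 7) ≈ -8.7143)
Function('T')(h, o) = Mul(Rational(1, 11), o) (Function('T')(h, o) = Mul(o, Rational(1, 11)) = Mul(Rational(1, 11), o))
Function('m')(y) = Mul(-110, Pow(Add(-33, Mul(Rational(1, 11), y)), -1)) (Function('m')(y) = Mul(Add(-11, -99), Pow(Add(-33, Mul(Rational(1, 11), y)), -1)) = Mul(-110, Pow(Add(-33, Mul(Rational(1, 11), y)), -1)))
Pow(Add(-40293, Function('m')(Add(E, -79))), -1) = Pow(Add(-40293, Mul(-1210, Pow(Add(-363, Add(Rational(-61, 7), -79)), -1))), -1) = Pow(Add(-40293, Mul(-1210, Pow(Add(-363, Rational(-614, 7)), -1))), -1) = Pow(Add(-40293, Mul(-1210, Pow(Rational(-3155, 7), -1))), -1) = Pow(Add(-40293, Mul(-1210, Rational(-7, 3155))), -1) = Pow(Add(-40293, Rational(1694, 631)), -1) = Pow(Rational(-25423189, 631), -1) = Rational(-631, 25423189)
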